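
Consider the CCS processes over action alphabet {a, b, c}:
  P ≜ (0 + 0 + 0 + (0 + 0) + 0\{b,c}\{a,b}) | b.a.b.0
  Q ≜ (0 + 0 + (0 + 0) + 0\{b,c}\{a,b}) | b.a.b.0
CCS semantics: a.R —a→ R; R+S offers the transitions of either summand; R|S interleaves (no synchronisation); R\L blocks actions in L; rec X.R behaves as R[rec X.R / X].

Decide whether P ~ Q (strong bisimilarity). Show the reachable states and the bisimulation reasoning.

P's transition system — 4 states:
  m0 = (0 + 0 + 0 + (0 + 0) + 0\{b,c}\{a,b}) | b.a.b.0 → ··b··> m1
  m1 = (0 + 0 + 0 + (0 + 0) + 0\{b,c}\{a,b}) | a.b.0 → ··a··> m2
  m2 = (0 + 0 + 0 + (0 + 0) + 0\{b,c}\{a,b}) | b.0 → ··b··> m3
  m3 = (0 + 0 + 0 + (0 + 0) + 0\{b,c}\{a,b}) | 0 → (no moves)
Q's transition system — 4 states:
  n0 = (0 + 0 + (0 + 0) + 0\{b,c}\{a,b}) | b.a.b.0 → ··b··> n1
  n1 = (0 + 0 + (0 + 0) + 0\{b,c}\{a,b}) | a.b.0 → ··a··> n2
  n2 = (0 + 0 + (0 + 0) + 0\{b,c}\{a,b}) | b.0 → ··b··> n3
  n3 = (0 + 0 + (0 + 0) + 0\{b,c}\{a,b}) | 0 → (no moves)
Coarsest stable partition (strong bisimilarity classes):
  B0 = {m0, n0}
  B1 = {m1, n1}
  B2 = {m2, n2}
  B3 = {m3, n3}
m0 ∈ B0, n0 ∈ B0 → same block

P ~ Q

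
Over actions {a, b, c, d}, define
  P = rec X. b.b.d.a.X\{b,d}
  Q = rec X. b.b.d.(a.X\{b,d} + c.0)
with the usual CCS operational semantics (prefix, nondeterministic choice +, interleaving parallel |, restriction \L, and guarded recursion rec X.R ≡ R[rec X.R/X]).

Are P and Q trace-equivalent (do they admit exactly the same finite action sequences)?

NO — witness ⟨bbdc⟩

LTS(P): 5 reachable states
  u0 = rec X. b.b.d.a.X\{b,d} :: --b--▸ u1
  u1 = b.d.a.(rec X. b.b.d.a.X\{b,d})\{b,d} :: --b--▸ u2
  u2 = d.a.(rec X. b.b.d.a.X\{b,d})\{b,d} :: --d--▸ u3
  u3 = a.(rec X. b.b.d.a.X\{b,d})\{b,d} :: --a--▸ u4
  u4 = (rec X. b.b.d.a.X\{b,d})\{b,d} :: stopped
LTS(Q): 6 reachable states
  v0 = rec X. b.b.d.(a.X\{b,d} + c.0) :: --b--▸ v1
  v1 = b.d.(a.(rec X. b.b.d.(a.X\{b,d} + c.0))\{b,d} + c.0) :: --b--▸ v2
  v2 = d.(a.(rec X. b.b.d.(a.X\{b,d} + c.0))\{b,d} + c.0) :: --d--▸ v3
  v3 = a.(rec X. b.b.d.(a.X\{b,d} + c.0))\{b,d} + c.0 :: --a--▸ v4, --c--▸ v5
  v4 = (rec X. b.b.d.(a.X\{b,d} + c.0))\{b,d} :: stopped
  v5 = 0 :: stopped
Trace ⟨bbdc⟩ through Q, begin at {v0}:
  step 1 (b): {v1}
  step 2 (b): {v2}
  step 3 (d): {v3}
  step 4 (c): {v5}
  Q completes σ.
Trace ⟨bbdc⟩ through P, begin at {u0}:
  step 1 (b): {u1}
  step 2 (b): {u2}
  step 3 (d): {u3}
  step 4 (c): no successor for P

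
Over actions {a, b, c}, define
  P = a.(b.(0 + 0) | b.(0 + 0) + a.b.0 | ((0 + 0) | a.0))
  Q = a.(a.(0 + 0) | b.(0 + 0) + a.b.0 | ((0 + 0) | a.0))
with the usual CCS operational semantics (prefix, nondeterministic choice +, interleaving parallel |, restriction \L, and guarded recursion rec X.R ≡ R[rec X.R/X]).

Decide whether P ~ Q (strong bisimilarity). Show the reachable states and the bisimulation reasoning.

P's transition system — 10 states:
  p0 = a.(b.(0 + 0) | b.(0 + 0) + a.b.0 | ((0 + 0) | a.0)) ⊢ --a--▸ p1
  p1 = b.(0 + 0) | b.(0 + 0) + a.b.0 | ((0 + 0) | a.0) ⊢ --a--▸ p2, --a--▸ p3, --b--▸ p4, --b--▸ p5
  p2 = a.b.0 | ((0 + 0) | 0) ⊢ --a--▸ p6
  p3 = b.0 | ((0 + 0) | a.0) ⊢ --a--▸ p6, --b--▸ p7
  p4 = (0 + 0) | b.(0 + 0) ⊢ --b--▸ p8
  p5 = b.(0 + 0) | (0 + 0) ⊢ --b--▸ p8
  p6 = b.0 | ((0 + 0) | 0) ⊢ --b--▸ p9
  p7 = 0 | ((0 + 0) | a.0) ⊢ --a--▸ p9
  p8 = (0 + 0) | (0 + 0) ⊢ ·
  p9 = 0 | ((0 + 0) | 0) ⊢ ·
Q's transition system — 10 states:
  q0 = a.(a.(0 + 0) | b.(0 + 0) + a.b.0 | ((0 + 0) | a.0)) ⊢ --a--▸ q1
  q1 = a.(0 + 0) | b.(0 + 0) + a.b.0 | ((0 + 0) | a.0) ⊢ --a--▸ q2, --a--▸ q3, --a--▸ q4, --b--▸ q5
  q2 = (0 + 0) | b.(0 + 0) ⊢ --b--▸ q6
  q3 = a.b.0 | ((0 + 0) | 0) ⊢ --a--▸ q7
  q4 = b.0 | ((0 + 0) | a.0) ⊢ --a--▸ q7, --b--▸ q8
  q5 = a.(0 + 0) | (0 + 0) ⊢ --a--▸ q6
  q6 = (0 + 0) | (0 + 0) ⊢ ·
  q7 = b.0 | ((0 + 0) | 0) ⊢ --b--▸ q9
  q8 = 0 | ((0 + 0) | a.0) ⊢ --a--▸ q9
  q9 = 0 | ((0 + 0) | 0) ⊢ ·
Coarsest stable partition (strong bisimilarity classes):
  B0 = {p0}
  B1 = {p1}
  B2 = {p2, q3}
  B3 = {p4, p5, p6, q2, q7}
  B4 = {p8, p9, q6, q9}
  B5 = {p3, q4}
  B6 = {p7, q5, q8}
  B7 = {q0}
  B8 = {q1}
p0 ∈ B0, q0 ∈ B7 → different blocks

P ≁ Q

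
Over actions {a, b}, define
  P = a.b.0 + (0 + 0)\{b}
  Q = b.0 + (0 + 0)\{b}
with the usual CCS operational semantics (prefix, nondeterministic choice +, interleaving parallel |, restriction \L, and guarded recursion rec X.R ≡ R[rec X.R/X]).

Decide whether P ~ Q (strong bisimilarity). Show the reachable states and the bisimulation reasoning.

not bisimilar

P's transition system — 3 states:
  s0 = a.b.0 + (0 + 0)\{b} | =a=> s1
  s1 = b.0 | =b=> s2
  s2 = 0 | stopped
Q's transition system — 2 states:
  t0 = b.0 + (0 + 0)\{b} | =b=> t1
  t1 = 0 | stopped
Partition-refinement fixed point:
  B0 = {s0}
  B1 = {s1, t0}
  B2 = {s2, t1}
s0 ∈ B0, t0 ∈ B1 → different blocks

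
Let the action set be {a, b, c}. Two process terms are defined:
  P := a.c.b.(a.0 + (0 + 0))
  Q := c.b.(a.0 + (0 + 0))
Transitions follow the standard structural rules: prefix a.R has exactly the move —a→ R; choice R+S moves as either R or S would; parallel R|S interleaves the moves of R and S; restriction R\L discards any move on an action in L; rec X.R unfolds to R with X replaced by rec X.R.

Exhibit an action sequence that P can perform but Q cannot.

P's transition system — 5 states:
  s0 = a.c.b.(a.0 + (0 + 0)) has moves -a-> s1
  s1 = c.b.(a.0 + (0 + 0)) has moves -c-> s2
  s2 = b.(a.0 + (0 + 0)) has moves -b-> s3
  s3 = a.0 + (0 + 0) has moves -a-> s4
  s4 = 0 has moves deadlocked
Q's transition system — 4 states:
  t0 = c.b.(a.0 + (0 + 0)) has moves -c-> t1
  t1 = b.(a.0 + (0 + 0)) has moves -b-> t2
  t2 = a.0 + (0 + 0) has moves -a-> t3
  t3 = 0 has moves deadlocked
Trace ⟨a⟩ through P, begin at {s0}:
  after a @ step 1: {s1}
  — P admits the full trace.
Trace ⟨a⟩ through Q, begin at {t0}:
  after a @ step 1: no successor for Q

a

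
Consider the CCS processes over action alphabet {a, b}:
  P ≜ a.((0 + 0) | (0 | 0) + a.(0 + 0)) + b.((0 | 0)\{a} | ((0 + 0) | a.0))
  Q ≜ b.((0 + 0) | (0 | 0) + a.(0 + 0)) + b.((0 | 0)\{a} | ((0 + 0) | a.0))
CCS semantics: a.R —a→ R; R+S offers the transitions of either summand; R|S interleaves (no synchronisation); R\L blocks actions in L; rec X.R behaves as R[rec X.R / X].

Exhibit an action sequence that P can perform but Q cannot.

LTS(P): 5 reachable states
  m0 = a.((0 + 0) | (0 | 0) + a.(0 + 0)) + b.((0 | 0)\{a} | ((0 + 0) | a.0)) ⊢ ··a··> m1, ··b··> m2
  m1 = (0 + 0) | (0 | 0) + a.(0 + 0) ⊢ ··a··> m3
  m2 = (0 | 0)\{a} | ((0 + 0) | a.0) ⊢ ··a··> m4
  m3 = 0 + 0 ⊢ (no moves)
  m4 = (0 | 0)\{a} | ((0 + 0) | 0) ⊢ (no moves)
LTS(Q): 5 reachable states
  n0 = b.((0 + 0) | (0 | 0) + a.(0 + 0)) + b.((0 | 0)\{a} | ((0 + 0) | a.0)) ⊢ ··b··> n1, ··b··> n2
  n1 = (0 + 0) | (0 | 0) + a.(0 + 0) ⊢ ··a··> n3
  n2 = (0 | 0)\{a} | ((0 + 0) | a.0) ⊢ ··a··> n4
  n3 = 0 + 0 ⊢ (no moves)
  n4 = (0 | 0)\{a} | ((0 + 0) | 0) ⊢ (no moves)
Executing a from P (initial set {m0}):
  step 1 (a): {m1}
  P completes σ.
Executing a from Q (initial set {n0}):
  step 1 (a): ∅  — Q cannot continue

a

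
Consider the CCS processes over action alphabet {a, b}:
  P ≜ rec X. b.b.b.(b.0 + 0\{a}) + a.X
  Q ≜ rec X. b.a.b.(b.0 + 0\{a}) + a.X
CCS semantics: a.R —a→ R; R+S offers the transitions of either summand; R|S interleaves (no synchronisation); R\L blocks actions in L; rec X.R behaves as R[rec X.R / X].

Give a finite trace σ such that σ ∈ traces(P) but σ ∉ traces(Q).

Reachable graph of P (5 states):
  p0 = rec X. b.b.b.(b.0 + 0\{a}) + a.X → --a--▸ p0, --b--▸ p1
  p1 = b.b.(b.0 + 0\{a}) → --b--▸ p2
  p2 = b.(b.0 + 0\{a}) → --b--▸ p3
  p3 = b.0 + 0\{a} → --b--▸ p4
  p4 = 0 → (no moves)
Reachable graph of Q (5 states):
  q0 = rec X. b.a.b.(b.0 + 0\{a}) + a.X → --a--▸ q0, --b--▸ q1
  q1 = a.b.(b.0 + 0\{a}) → --a--▸ q2
  q2 = b.(b.0 + 0\{a}) → --b--▸ q3
  q3 = b.0 + 0\{a} → --b--▸ q4
  q4 = 0 → (no moves)
Run σ = ⟨bb⟩ on P: start {p0}
  [1] b ⇒ {p1}
  [2] b ⇒ {p2}
  — P admits the full trace.
Run σ = ⟨bb⟩ on Q: start {q0}
  [1] b ⇒ {q1}
  [2] b ⇒ no successor for Q

bb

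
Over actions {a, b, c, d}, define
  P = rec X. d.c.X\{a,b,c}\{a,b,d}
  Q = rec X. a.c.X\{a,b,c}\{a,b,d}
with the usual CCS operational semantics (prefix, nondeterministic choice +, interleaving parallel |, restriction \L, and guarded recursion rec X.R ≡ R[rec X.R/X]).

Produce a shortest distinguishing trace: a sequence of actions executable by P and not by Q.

P's transition system — 3 states:
  u0 = rec X. d.c.X\{a,b,c}\{a,b,d} | ··d··> u1
  u1 = c.(rec X. d.c.X\{a,b,c}\{a,b,d})\{a,b,c}\{a,b,d} | ··c··> u2
  u2 = (rec X. d.c.X\{a,b,c}\{a,b,d})\{a,b,c}\{a,b,d} | ∅
Q's transition system — 3 states:
  v0 = rec X. a.c.X\{a,b,c}\{a,b,d} | ··a··> v1
  v1 = c.(rec X. a.c.X\{a,b,c}\{a,b,d})\{a,b,c}\{a,b,d} | ··c··> v2
  v2 = (rec X. a.c.X\{a,b,c}\{a,b,d})\{a,b,c}\{a,b,d} | ∅
Executing d from P (initial set {u0}):
  step 1 (d): {u1}
  — P admits the full trace.
Executing d from Q (initial set {v0}):
  step 1 (d): ∅ (Q stuck)

d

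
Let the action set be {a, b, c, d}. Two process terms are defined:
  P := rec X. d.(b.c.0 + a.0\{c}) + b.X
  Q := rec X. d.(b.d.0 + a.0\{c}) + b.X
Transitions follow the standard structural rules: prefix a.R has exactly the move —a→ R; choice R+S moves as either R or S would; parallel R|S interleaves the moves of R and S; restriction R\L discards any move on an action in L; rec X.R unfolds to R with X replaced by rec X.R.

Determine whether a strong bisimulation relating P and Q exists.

NO

Reachable graph of P (5 states):
  s0 = rec X. d.(b.c.0 + a.0\{c}) + b.X :: —b→ s0, —d→ s1
  s1 = b.c.0 + a.0\{c} :: —a→ s2, —b→ s3
  s2 = 0\{c} :: stopped
  s3 = c.0 :: —c→ s4
  s4 = 0 :: stopped
Reachable graph of Q (5 states):
  t0 = rec X. d.(b.d.0 + a.0\{c}) + b.X :: —b→ t0, —d→ t1
  t1 = b.d.0 + a.0\{c} :: —a→ t2, —b→ t3
  t2 = 0\{c} :: stopped
  t3 = d.0 :: —d→ t4
  t4 = 0 :: stopped
Partition-refinement fixed point:
  B0 = {s0}
  B1 = {s1}
  B2 = {s3}
  B3 = {s2, s4, t2, t4}
  B4 = {t0}
  B5 = {t1}
  B6 = {t3}
s0 ∈ B0, t0 ∈ B4 → different blocks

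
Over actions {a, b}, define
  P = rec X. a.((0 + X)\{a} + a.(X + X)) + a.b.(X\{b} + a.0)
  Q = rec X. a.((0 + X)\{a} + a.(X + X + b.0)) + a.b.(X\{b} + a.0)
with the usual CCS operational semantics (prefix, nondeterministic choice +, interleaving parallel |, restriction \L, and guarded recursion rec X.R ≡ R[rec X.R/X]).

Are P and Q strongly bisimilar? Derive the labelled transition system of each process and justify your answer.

P ≁ Q

P's transition system — 9 states:
  m0 = rec X. a.((0 + X)\{a} + a.(X + X)) + a.b.(X\{b} + a.0) → ··a··> m1, ··a··> m2
  m1 = (0 + (rec X. a.((0 + X)\{a} + a.(X + X)) + a.b.(X\{b} + a.0)))\{a} + a.((rec X. a.((0 + X)\{a} + a.(X + X)) + a.b.(X\{b} + a.0)) + (rec X. a.((0 + X)\{a} + a.(X + X)) + a.b.(X\{b} + a.0))) → ··a··> m3
  m2 = b.((rec X. a.((0 + X)\{a} + a.(X + X)) + a.b.(X\{b} + a.0))\{b} + a.0) → ··b··> m4
  m3 = (rec X. a.((0 + X)\{a} + a.(X + X)) + a.b.(X\{b} + a.0)) + (rec X. a.((0 + X)\{a} + a.(X + X)) + a.b.(X\{b} + a.0)) → ··a··> m1, ··a··> m2
  m4 = (rec X. a.((0 + X)\{a} + a.(X + X)) + a.b.(X\{b} + a.0))\{b} + a.0 → ··a··> m5, ··a··> m6, ··a··> m7
  m5 = ((0 + (rec X. a.((0 + X)\{a} + a.(X + X)) + a.b.(X\{b} + a.0)))\{a} + a.((rec X. a.((0 + X)\{a} + a.(X + X)) + a.b.(X\{b} + a.0)) + (rec X. a.((0 + X)\{a} + a.(X + X)) + a.b.(X\{b} + a.0))))\{b} → ··a··> m8
  m6 = (b.((rec X. a.((0 + X)\{a} + a.(X + X)) + a.b.(X\{b} + a.0))\{b} + a.0))\{b} → ∅
  m7 = 0 → ∅
  m8 = ((rec X. a.((0 + X)\{a} + a.(X + X)) + a.b.(X\{b} + a.0)) + (rec X. a.((0 + X)\{a} + a.(X + X)) + a.b.(X\{b} + a.0)))\{b} → ··a··> m5, ··a··> m6
Q's transition system — 9 states:
  n0 = rec X. a.((0 + X)\{a} + a.(X + X + b.0)) + a.b.(X\{b} + a.0) → ··a··> n1, ··a··> n2
  n1 = (0 + (rec X. a.((0 + X)\{a} + a.(X + X + b.0)) + a.b.(X\{b} + a.0)))\{a} + a.((rec X. a.((0 + X)\{a} + a.(X + X + b.0)) + a.b.(X\{b} + a.0)) + (rec X. a.((0 + X)\{a} + a.(X + X + b.0)) + a.b.(X\{b} + a.0)) + b.0) → ··a··> n3
  n2 = b.((rec X. a.((0 + X)\{a} + a.(X + X + b.0)) + a.b.(X\{b} + a.0))\{b} + a.0) → ··b··> n4
  n3 = (rec X. a.((0 + X)\{a} + a.(X + X + b.0)) + a.b.(X\{b} + a.0)) + (rec X. a.((0 + X)\{a} + a.(X + X + b.0)) + a.b.(X\{b} + a.0)) + b.0 → ··a··> n1, ··a··> n2, ··b··> n5
  n4 = (rec X. a.((0 + X)\{a} + a.(X + X + b.0)) + a.b.(X\{b} + a.0))\{b} + a.0 → ··a··> n5, ··a··> n6, ··a··> n7
  n5 = 0 → ∅
  n6 = ((0 + (rec X. a.((0 + X)\{a} + a.(X + X + b.0)) + a.b.(X\{b} + a.0)))\{a} + a.((rec X. a.((0 + X)\{a} + a.(X + X + b.0)) + a.b.(X\{b} + a.0)) + (rec X. a.((0 + X)\{a} + a.(X + X + b.0)) + a.b.(X\{b} + a.0)) + b.0))\{b} → ··a··> n8
  n7 = (b.((rec X. a.((0 + X)\{a} + a.(X + X + b.0)) + a.b.(X\{b} + a.0))\{b} + a.0))\{b} → ∅
  n8 = ((rec X. a.((0 + X)\{a} + a.(X + X + b.0)) + a.b.(X\{b} + a.0)) + (rec X. a.((0 + X)\{a} + a.(X + X + b.0)) + a.b.(X\{b} + a.0)) + b.0)\{b} → ··a··> n6, ··a··> n7
Bisimilarity quotient blocks:
  B0 = {m0, m3}
  B1 = {m1}
  B2 = {m2, n2}
  B3 = {m4, m8, n4, n8}
  B4 = {m5, n6}
  B5 = {m6, m7, n5, n7}
  B6 = {n0}
  B7 = {n1}
  B8 = {n3}
m0 ∈ B0, n0 ∈ B6 → different blocks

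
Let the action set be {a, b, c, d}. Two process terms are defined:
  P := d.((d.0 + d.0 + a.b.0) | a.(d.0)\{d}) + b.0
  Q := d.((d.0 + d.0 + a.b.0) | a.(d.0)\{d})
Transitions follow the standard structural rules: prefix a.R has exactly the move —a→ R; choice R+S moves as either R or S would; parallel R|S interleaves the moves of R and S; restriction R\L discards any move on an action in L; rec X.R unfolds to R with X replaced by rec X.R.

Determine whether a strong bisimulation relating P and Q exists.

P ≁ Q

Reachable graph of P (8 states):
  m0 = d.((d.0 + d.0 + a.b.0) | a.(d.0)\{d}) + b.0 has moves --b--▸ m1, --d--▸ m2
  m1 = 0 has moves ∅
  m2 = (d.0 + d.0 + a.b.0) | a.(d.0)\{d} has moves --a--▸ m3, --a--▸ m4, --d--▸ m5
  m3 = (d.0 + d.0 + a.b.0) | (d.0)\{d} has moves --a--▸ m6, --d--▸ m7
  m4 = b.0 | a.(d.0)\{d} has moves --a--▸ m6, --b--▸ m5
  m5 = 0 | a.(d.0)\{d} has moves --a--▸ m7
  m6 = b.0 | (d.0)\{d} has moves --b--▸ m7
  m7 = 0 | (d.0)\{d} has moves ∅
Reachable graph of Q (7 states):
  n0 = d.((d.0 + d.0 + a.b.0) | a.(d.0)\{d}) has moves --d--▸ n1
  n1 = (d.0 + d.0 + a.b.0) | a.(d.0)\{d} has moves --a--▸ n2, --a--▸ n3, --d--▸ n4
  n2 = (d.0 + d.0 + a.b.0) | (d.0)\{d} has moves --a--▸ n5, --d--▸ n6
  n3 = b.0 | a.(d.0)\{d} has moves --a--▸ n5, --b--▸ n4
  n4 = 0 | a.(d.0)\{d} has moves --a--▸ n6
  n5 = b.0 | (d.0)\{d} has moves --b--▸ n6
  n6 = 0 | (d.0)\{d} has moves ∅
Coarsest stable partition (strong bisimilarity classes):
  B0 = {m0}
  B1 = {m2, n1}
  B2 = {m5, n4}
  B3 = {m1, m7, n6}
  B4 = {m4, n3}
  B5 = {m6, n5}
  B6 = {m3, n2}
  B7 = {n0}
m0 ∈ B0, n0 ∈ B7 → different blocks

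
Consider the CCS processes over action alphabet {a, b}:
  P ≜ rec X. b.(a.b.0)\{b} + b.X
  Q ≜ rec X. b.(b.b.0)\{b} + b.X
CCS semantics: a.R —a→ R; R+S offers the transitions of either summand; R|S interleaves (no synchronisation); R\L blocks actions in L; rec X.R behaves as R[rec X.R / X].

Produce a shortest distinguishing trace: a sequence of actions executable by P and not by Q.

P's transition system — 3 states:
  u0 = rec X. b.(a.b.0)\{b} + b.X ⊢ -b-> u0, -b-> u1
  u1 = (a.b.0)\{b} ⊢ -a-> u2
  u2 = (b.0)\{b} ⊢ stopped
Q's transition system — 2 states:
  v0 = rec X. b.(b.b.0)\{b} + b.X ⊢ -b-> v0, -b-> v1
  v1 = (b.b.0)\{b} ⊢ stopped
Run σ = ⟨ba⟩ on P: start {u0}
  step 1 (b): {u0, u1}
  step 2 (a): {u2}
  ✓ P
Run σ = ⟨ba⟩ on Q: start {v0}
  step 1 (b): {v0, v1}
  step 2 (a): ∅  — Q cannot continue

ba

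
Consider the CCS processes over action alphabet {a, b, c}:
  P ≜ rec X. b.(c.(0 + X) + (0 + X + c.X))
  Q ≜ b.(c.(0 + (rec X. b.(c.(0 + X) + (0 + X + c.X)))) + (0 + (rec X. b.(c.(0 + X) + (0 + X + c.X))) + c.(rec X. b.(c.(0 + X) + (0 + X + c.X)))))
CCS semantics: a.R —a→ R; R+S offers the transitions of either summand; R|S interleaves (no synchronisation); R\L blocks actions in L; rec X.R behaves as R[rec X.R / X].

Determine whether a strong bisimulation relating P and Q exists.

P ~ Q

P's transition system — 3 states:
  p0 = rec X. b.(c.(0 + X) + (0 + X + c.X)) → —b→ p1
  p1 = c.(0 + (rec X. b.(c.(0 + X) + (0 + X + c.X)))) + (0 + (rec X. b.(c.(0 + X) + (0 + X + c.X))) + c.(rec X. b.(c.(0 + X) + (0 + X + c.X)))) → —b→ p1, —c→ p0, —c→ p2
  p2 = 0 + (rec X. b.(c.(0 + X) + (0 + X + c.X))) → —b→ p1
Q's transition system — 4 states:
  q0 = b.(c.(0 + (rec X. b.(c.(0 + X) + (0 + X + c.X)))) + (0 + (rec X. b.(c.(0 + X) + (0 + X + c.X))) + c.(rec X. b.(c.(0 + X) + (0 + X + c.X))))) → —b→ q1
  q1 = c.(0 + (rec X. b.(c.(0 + X) + (0 + X + c.X)))) + (0 + (rec X. b.(c.(0 + X) + (0 + X + c.X))) + c.(rec X. b.(c.(0 + X) + (0 + X + c.X)))) → —b→ q1, —c→ q2, —c→ q3
  q2 = 0 + (rec X. b.(c.(0 + X) + (0 + X + c.X))) → —b→ q1
  q3 = rec X. b.(c.(0 + X) + (0 + X + c.X)) → —b→ q1
Partition-refinement fixed point:
  B0 = {p0, p2, q0, q2, q3}
  B1 = {p1, q1}
p0 ∈ B0, q0 ∈ B0 → same block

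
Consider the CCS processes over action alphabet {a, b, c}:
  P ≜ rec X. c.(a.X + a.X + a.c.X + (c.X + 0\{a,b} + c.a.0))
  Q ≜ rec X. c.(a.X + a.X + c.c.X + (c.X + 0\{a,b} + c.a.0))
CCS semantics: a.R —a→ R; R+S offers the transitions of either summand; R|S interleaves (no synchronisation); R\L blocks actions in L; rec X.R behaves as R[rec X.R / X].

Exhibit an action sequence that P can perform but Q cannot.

caccac

LTS(P): 5 reachable states
  s0 = rec X. c.(a.X + a.X + a.c.X + (c.X + 0\{a,b} + c.a.0)) | -c-> s1
  s1 = a.(rec X. c.(a.X + a.X + a.c.X + (c.X + 0\{a,b} + c.a.0))) + a.(rec X. c.(a.X + a.X + a.c.X + (c.X + 0\{a,b} + c.a.0))) + a.c.(rec X. c.(a.X + a.X + a.c.X + (c.X + 0\{a,b} + c.a.0))) + (c.(rec X. c.(a.X + a.X + a.c.X + (c.X + 0\{a,b} + c.a.0))) + 0\{a,b} + c.a.0) | -a-> s0, -a-> s2, -c-> s0, -c-> s3
  s2 = c.(rec X. c.(a.X + a.X + a.c.X + (c.X + 0\{a,b} + c.a.0))) | -c-> s0
  s3 = a.0 | -a-> s4
  s4 = 0 | (no moves)
LTS(Q): 5 reachable states
  t0 = rec X. c.(a.X + a.X + c.c.X + (c.X + 0\{a,b} + c.a.0)) | -c-> t1
  t1 = a.(rec X. c.(a.X + a.X + c.c.X + (c.X + 0\{a,b} + c.a.0))) + a.(rec X. c.(a.X + a.X + c.c.X + (c.X + 0\{a,b} + c.a.0))) + c.c.(rec X. c.(a.X + a.X + c.c.X + (c.X + 0\{a,b} + c.a.0))) + (c.(rec X. c.(a.X + a.X + c.c.X + (c.X + 0\{a,b} + c.a.0))) + 0\{a,b} + c.a.0) | -a-> t0, -c-> t0, -c-> t2, -c-> t3
  t2 = a.0 | -a-> t4
  t3 = c.(rec X. c.(a.X + a.X + c.c.X + (c.X + 0\{a,b} + c.a.0))) | -c-> t0
  t4 = 0 | (no moves)
Trace ⟨caccac⟩ through P, begin at {s0}:
  after c @ step 1: {s1}
  after a @ step 2: {s0, s2}
  after c @ step 3: {s0, s1}
  after c @ step 4: {s0, s1, s3}
  after a @ step 5: {s0, s2, s4}
  after c @ step 6: {s0, s1}
  — P admits the full trace.
Trace ⟨caccac⟩ through Q, begin at {t0}:
  after c @ step 1: {t1}
  after a @ step 2: {t0}
  after c @ step 3: {t1}
  after c @ step 4: {t0, t2, t3}
  after a @ step 5: {t4}
  after c @ step 6: ∅ (Q stuck)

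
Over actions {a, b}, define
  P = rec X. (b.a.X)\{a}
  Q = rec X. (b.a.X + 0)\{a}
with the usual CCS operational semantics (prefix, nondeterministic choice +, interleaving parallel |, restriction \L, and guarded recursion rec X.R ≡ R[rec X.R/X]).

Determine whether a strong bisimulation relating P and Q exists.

bisimilar

Reachable graph of P (2 states):
  s0 = rec X. (b.a.X)\{a} :: —b→ s1
  s1 = (a.(rec X. (b.a.X)\{a}))\{a} :: deadlocked
Reachable graph of Q (2 states):
  t0 = rec X. (b.a.X + 0)\{a} :: —b→ t1
  t1 = (a.(rec X. (b.a.X + 0)\{a}))\{a} :: deadlocked
Bisimilarity quotient blocks:
  B0 = {s0, t0}
  B1 = {s1, t1}
s0 ∈ B0, t0 ∈ B0 → same block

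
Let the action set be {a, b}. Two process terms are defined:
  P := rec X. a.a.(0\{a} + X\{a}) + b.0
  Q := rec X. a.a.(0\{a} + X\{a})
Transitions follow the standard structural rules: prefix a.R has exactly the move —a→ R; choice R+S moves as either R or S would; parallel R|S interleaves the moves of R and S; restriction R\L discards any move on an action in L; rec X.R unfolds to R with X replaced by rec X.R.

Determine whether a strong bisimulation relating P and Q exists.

P's transition system — 5 states:
  u0 = rec X. a.a.(0\{a} + X\{a}) + b.0 has moves ··a··> u1, ··b··> u2
  u1 = a.(0\{a} + (rec X. a.a.(0\{a} + X\{a}) + b.0)\{a}) has moves ··a··> u3
  u2 = 0 has moves (no moves)
  u3 = 0\{a} + (rec X. a.a.(0\{a} + X\{a}) + b.0)\{a} has moves ··b··> u4
  u4 = 0\{a} has moves (no moves)
Q's transition system — 3 states:
  v0 = rec X. a.a.(0\{a} + X\{a}) has moves ··a··> v1
  v1 = a.(0\{a} + (rec X. a.a.(0\{a} + X\{a}))\{a}) has moves ··a··> v2
  v2 = 0\{a} + (rec X. a.a.(0\{a} + X\{a}))\{a} has moves (no moves)
Bisimilarity quotient blocks:
  B0 = {u0}
  B1 = {u1}
  B2 = {u3}
  B3 = {u2, u4, v2}
  B4 = {v0}
  B5 = {v1}
u0 ∈ B0, v0 ∈ B4 → different blocks

P ≁ Q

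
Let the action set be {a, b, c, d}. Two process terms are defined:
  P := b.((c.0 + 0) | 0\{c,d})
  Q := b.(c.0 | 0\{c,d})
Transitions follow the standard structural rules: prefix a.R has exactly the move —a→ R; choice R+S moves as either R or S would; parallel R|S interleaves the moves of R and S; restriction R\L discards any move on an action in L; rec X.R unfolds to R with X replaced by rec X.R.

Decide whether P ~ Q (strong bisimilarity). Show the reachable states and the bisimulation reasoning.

P's transition system — 3 states:
  s0 = b.((c.0 + 0) | 0\{c,d}) has moves =b=> s1
  s1 = (c.0 + 0) | 0\{c,d} has moves =c=> s2
  s2 = 0 | 0\{c,d} has moves (no moves)
Q's transition system — 3 states:
  t0 = b.(c.0 | 0\{c,d}) has moves =b=> t1
  t1 = c.0 | 0\{c,d} has moves =c=> t2
  t2 = 0 | 0\{c,d} has moves (no moves)
Partition-refinement fixed point:
  B0 = {s0, t0}
  B1 = {s1, t1}
  B2 = {s2, t2}
s0 ∈ B0, t0 ∈ B0 → same block

YES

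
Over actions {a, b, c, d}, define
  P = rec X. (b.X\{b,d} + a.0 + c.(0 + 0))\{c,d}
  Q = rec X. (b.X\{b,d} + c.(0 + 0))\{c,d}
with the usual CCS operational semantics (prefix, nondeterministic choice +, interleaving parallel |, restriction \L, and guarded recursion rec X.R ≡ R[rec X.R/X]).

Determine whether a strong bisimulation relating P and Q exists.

Reachable graph of P (4 states):
  m0 = rec X. (b.X\{b,d} + a.0 + c.(0 + 0))\{c,d} ⊢ =a=> m1, =b=> m2
  m1 = 0\{c,d} ⊢ deadlocked
  m2 = (rec X. (b.X\{b,d} + a.0 + c.(0 + 0))\{c,d})\{b,d}\{c,d} ⊢ =a=> m3
  m3 = 0\{c,d}\{b,d}\{c,d} ⊢ deadlocked
Reachable graph of Q (2 states):
  n0 = rec X. (b.X\{b,d} + c.(0 + 0))\{c,d} ⊢ =b=> n1
  n1 = (rec X. (b.X\{b,d} + c.(0 + 0))\{c,d})\{b,d}\{c,d} ⊢ deadlocked
Coarsest stable partition (strong bisimilarity classes):
  B0 = {m0}
  B1 = {m1, m3, n1}
  B2 = {m2}
  B3 = {n0}
m0 ∈ B0, n0 ∈ B3 → different blocks

NO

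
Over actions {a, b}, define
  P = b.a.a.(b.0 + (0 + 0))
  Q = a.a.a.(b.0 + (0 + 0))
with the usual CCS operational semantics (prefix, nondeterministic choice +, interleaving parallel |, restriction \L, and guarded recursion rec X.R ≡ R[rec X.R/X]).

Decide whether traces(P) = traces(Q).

P's transition system — 5 states:
  u0 = b.a.a.(b.0 + (0 + 0)) | =b=> u1
  u1 = a.a.(b.0 + (0 + 0)) | =a=> u2
  u2 = a.(b.0 + (0 + 0)) | =a=> u3
  u3 = b.0 + (0 + 0) | =b=> u4
  u4 = 0 | deadlocked
Q's transition system — 5 states:
  v0 = a.a.a.(b.0 + (0 + 0)) | =a=> v1
  v1 = a.a.(b.0 + (0 + 0)) | =a=> v2
  v2 = a.(b.0 + (0 + 0)) | =a=> v3
  v3 = b.0 + (0 + 0) | =b=> v4
  v4 = 0 | deadlocked
Run σ = ⟨b⟩ on P: start {u0}
  [1] b ⇒ {u1}
  P completes σ.
Run σ = ⟨b⟩ on Q: start {v0}
  [1] b ⇒ ∅ (Q stuck)

traces(P) ≠ traces(Q) — witness ⟨b⟩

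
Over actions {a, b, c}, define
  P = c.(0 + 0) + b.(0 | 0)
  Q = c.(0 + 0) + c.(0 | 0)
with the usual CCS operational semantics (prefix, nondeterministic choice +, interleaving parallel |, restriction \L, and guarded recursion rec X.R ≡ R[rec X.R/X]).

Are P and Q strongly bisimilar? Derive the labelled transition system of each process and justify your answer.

NO

Reachable graph of P (3 states):
  u0 = c.(0 + 0) + b.(0 | 0) ⊢ ··b··> u1, ··c··> u2
  u1 = 0 | 0 ⊢ ∅
  u2 = 0 + 0 ⊢ ∅
Reachable graph of Q (3 states):
  v0 = c.(0 + 0) + c.(0 | 0) ⊢ ··c··> v1, ··c··> v2
  v1 = 0 + 0 ⊢ ∅
  v2 = 0 | 0 ⊢ ∅
Partition-refinement fixed point:
  B0 = {u0}
  B1 = {u1, u2, v1, v2}
  B2 = {v0}
u0 ∈ B0, v0 ∈ B2 → different blocks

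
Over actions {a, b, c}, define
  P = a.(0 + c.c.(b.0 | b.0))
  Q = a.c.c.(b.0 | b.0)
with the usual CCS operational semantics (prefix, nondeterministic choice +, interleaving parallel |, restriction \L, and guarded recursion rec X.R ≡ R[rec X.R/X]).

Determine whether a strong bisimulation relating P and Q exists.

P's transition system — 7 states:
  s0 = a.(0 + c.c.(b.0 | b.0)) → —a→ s1
  s1 = 0 + c.c.(b.0 | b.0) → —c→ s2
  s2 = c.(b.0 | b.0) → —c→ s3
  s3 = b.0 | b.0 → —b→ s4, —b→ s5
  s4 = 0 | b.0 → —b→ s6
  s5 = b.0 | 0 → —b→ s6
  s6 = 0 | 0 → ·
Q's transition system — 7 states:
  t0 = a.c.c.(b.0 | b.0) → —a→ t1
  t1 = c.c.(b.0 | b.0) → —c→ t2
  t2 = c.(b.0 | b.0) → —c→ t3
  t3 = b.0 | b.0 → —b→ t4, —b→ t5
  t4 = 0 | b.0 → —b→ t6
  t5 = b.0 | 0 → —b→ t6
  t6 = 0 | 0 → ·
Bisimilarity quotient blocks:
  B0 = {s0, t0}
  B1 = {s1, t1}
  B2 = {s2, t2}
  B3 = {s3, t3}
  B4 = {s4, s5, t4, t5}
  B5 = {s6, t6}
s0 ∈ B0, t0 ∈ B0 → same block

P ~ Q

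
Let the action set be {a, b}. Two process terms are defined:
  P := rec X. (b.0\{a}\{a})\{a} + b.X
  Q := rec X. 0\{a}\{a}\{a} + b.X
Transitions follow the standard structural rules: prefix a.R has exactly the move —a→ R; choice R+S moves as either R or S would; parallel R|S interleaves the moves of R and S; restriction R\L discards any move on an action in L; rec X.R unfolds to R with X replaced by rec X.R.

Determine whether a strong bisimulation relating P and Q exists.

P ≁ Q

Reachable graph of P (2 states):
  s0 = rec X. (b.0\{a}\{a})\{a} + b.X | ··b··> s0, ··b··> s1
  s1 = 0\{a}\{a}\{a} | ∅
Reachable graph of Q (1 states):
  t0 = rec X. 0\{a}\{a}\{a} + b.X | ··b··> t0
Partition-refinement fixed point:
  B0 = {s0}
  B1 = {s1}
  B2 = {t0}
s0 ∈ B0, t0 ∈ B2 → different blocks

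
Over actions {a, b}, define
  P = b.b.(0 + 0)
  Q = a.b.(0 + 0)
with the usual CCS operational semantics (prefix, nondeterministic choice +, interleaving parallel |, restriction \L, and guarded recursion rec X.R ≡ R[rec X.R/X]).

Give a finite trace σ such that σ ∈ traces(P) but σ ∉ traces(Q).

Reachable graph of P (3 states):
  s0 = b.b.(0 + 0) has moves ··b··> s1
  s1 = b.(0 + 0) has moves ··b··> s2
  s2 = 0 + 0 has moves (no moves)
Reachable graph of Q (3 states):
  t0 = a.b.(0 + 0) has moves ··a··> t1
  t1 = b.(0 + 0) has moves ··b··> t2
  t2 = 0 + 0 has moves (no moves)
Executing b from P (initial set {s0}):
  step 1 (b): {s1}
  P completes σ.
Executing b from Q (initial set {t0}):
  step 1 (b): no successor for Q

b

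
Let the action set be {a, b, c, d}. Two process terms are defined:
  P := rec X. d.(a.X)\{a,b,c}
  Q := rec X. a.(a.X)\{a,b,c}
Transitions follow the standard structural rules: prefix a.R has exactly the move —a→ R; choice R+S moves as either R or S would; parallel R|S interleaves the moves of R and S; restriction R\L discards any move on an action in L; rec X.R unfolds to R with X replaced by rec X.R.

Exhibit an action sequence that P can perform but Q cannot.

d

P's transition system — 2 states:
  s0 = rec X. d.(a.X)\{a,b,c} :: =d=> s1
  s1 = (a.(rec X. d.(a.X)\{a,b,c}))\{a,b,c} :: ·
Q's transition system — 2 states:
  t0 = rec X. a.(a.X)\{a,b,c} :: =a=> t1
  t1 = (a.(rec X. a.(a.X)\{a,b,c}))\{a,b,c} :: ·
Executing d from P (initial set {s0}):
  after d @ step 1: {s1}
  — P admits the full trace.
Executing d from Q (initial set {t0}):
  after d @ step 1: ∅ (Q stuck)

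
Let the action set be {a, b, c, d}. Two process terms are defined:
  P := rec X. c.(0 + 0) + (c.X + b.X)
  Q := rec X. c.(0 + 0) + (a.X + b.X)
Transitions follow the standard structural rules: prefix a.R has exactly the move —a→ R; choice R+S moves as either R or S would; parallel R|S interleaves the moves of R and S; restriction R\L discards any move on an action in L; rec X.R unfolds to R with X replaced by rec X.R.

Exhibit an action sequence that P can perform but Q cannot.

cb

Reachable graph of P (2 states):
  p0 = rec X. c.(0 + 0) + (c.X + b.X) ⊢ —b→ p0, —c→ p0, —c→ p1
  p1 = 0 + 0 ⊢ stopped
Reachable graph of Q (2 states):
  q0 = rec X. c.(0 + 0) + (a.X + b.X) ⊢ —a→ q0, —b→ q0, —c→ q1
  q1 = 0 + 0 ⊢ stopped
Trace ⟨cb⟩ through P, begin at {p0}:
  [1] c ⇒ {p0, p1}
  [2] b ⇒ {p0}
  — P admits the full trace.
Trace ⟨cb⟩ through Q, begin at {q0}:
  [1] c ⇒ {q1}
  [2] b ⇒ no successor for Q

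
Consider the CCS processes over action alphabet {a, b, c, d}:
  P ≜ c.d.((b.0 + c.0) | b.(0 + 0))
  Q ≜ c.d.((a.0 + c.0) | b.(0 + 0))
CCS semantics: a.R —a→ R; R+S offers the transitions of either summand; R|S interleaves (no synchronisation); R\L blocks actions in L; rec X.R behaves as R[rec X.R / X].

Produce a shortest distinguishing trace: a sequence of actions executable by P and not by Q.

Reachable graph of P (6 states):
  m0 = c.d.((b.0 + c.0) | b.(0 + 0)) → --c--▸ m1
  m1 = d.((b.0 + c.0) | b.(0 + 0)) → --d--▸ m2
  m2 = (b.0 + c.0) | b.(0 + 0) → --b--▸ m3, --b--▸ m4, --c--▸ m4
  m3 = (b.0 + c.0) | (0 + 0) → --b--▸ m5, --c--▸ m5
  m4 = 0 | b.(0 + 0) → --b--▸ m5
  m5 = 0 | (0 + 0) → deadlocked
Reachable graph of Q (6 states):
  n0 = c.d.((a.0 + c.0) | b.(0 + 0)) → --c--▸ n1
  n1 = d.((a.0 + c.0) | b.(0 + 0)) → --d--▸ n2
  n2 = (a.0 + c.0) | b.(0 + 0) → --a--▸ n3, --b--▸ n4, --c--▸ n3
  n3 = 0 | b.(0 + 0) → --b--▸ n5
  n4 = (a.0 + c.0) | (0 + 0) → --a--▸ n5, --c--▸ n5
  n5 = 0 | (0 + 0) → deadlocked
Run σ = ⟨cdbb⟩ on P: start {m0}
  after c @ step 1: {m1}
  after d @ step 2: {m2}
  after b @ step 3: {m3, m4}
  after b @ step 4: {m5}
  ✓ P
Run σ = ⟨cdbb⟩ on Q: start {n0}
  after c @ step 1: {n1}
  after d @ step 2: {n2}
  after b @ step 3: {n4}
  after b @ step 4: ∅ (Q stuck)

cdbb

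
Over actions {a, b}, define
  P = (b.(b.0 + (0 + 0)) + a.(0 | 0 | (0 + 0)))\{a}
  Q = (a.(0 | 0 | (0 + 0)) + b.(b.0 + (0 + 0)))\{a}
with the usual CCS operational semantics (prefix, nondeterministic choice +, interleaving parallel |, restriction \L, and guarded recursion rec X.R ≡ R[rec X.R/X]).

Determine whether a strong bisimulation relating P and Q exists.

LTS(P): 3 reachable states
  u0 = (b.(b.0 + (0 + 0)) + a.(0 | 0 | (0 + 0)))\{a} | =b=> u1
  u1 = (b.0 + (0 + 0))\{a} | =b=> u2
  u2 = 0\{a} | stopped
LTS(Q): 3 reachable states
  v0 = (a.(0 | 0 | (0 + 0)) + b.(b.0 + (0 + 0)))\{a} | =b=> v1
  v1 = (b.0 + (0 + 0))\{a} | =b=> v2
  v2 = 0\{a} | stopped
Bisimilarity quotient blocks:
  B0 = {u0, v0}
  B1 = {u1, v1}
  B2 = {u2, v2}
u0 ∈ B0, v0 ∈ B0 → same block

bisimilar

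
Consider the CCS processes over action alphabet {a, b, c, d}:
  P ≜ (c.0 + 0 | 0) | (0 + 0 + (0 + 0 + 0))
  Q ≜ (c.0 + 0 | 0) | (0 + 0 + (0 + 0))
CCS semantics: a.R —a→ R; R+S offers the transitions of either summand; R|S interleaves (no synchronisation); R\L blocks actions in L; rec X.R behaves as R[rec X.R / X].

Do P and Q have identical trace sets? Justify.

traces(P) = traces(Q)

Reachable graph of P (2 states):
  p0 = (c.0 + 0 | 0) | (0 + 0 + (0 + 0 + 0)) :: -c-> p1
  p1 = 0 | (0 + 0 + (0 + 0 + 0)) :: ∅
Reachable graph of Q (2 states):
  q0 = (c.0 + 0 | 0) | (0 + 0 + (0 + 0)) :: -c-> q1
  q1 = 0 | (0 + 0 + (0 + 0)) :: ∅
Coarsest stable partition (strong bisimilarity classes):
  B0 = {p0, q0}
  B1 = {p1, q1}
p0 ∈ B0, q0 ∈ B0 → same block
Bisimilar ⇒ trace-equivalent.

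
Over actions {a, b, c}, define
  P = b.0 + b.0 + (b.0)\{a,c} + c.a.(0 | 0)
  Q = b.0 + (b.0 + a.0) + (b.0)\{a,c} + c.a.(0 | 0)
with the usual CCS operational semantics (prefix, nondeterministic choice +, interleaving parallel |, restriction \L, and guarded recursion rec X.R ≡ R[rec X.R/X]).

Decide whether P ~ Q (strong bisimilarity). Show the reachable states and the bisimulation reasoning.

NO

LTS(P): 5 reachable states
  s0 = b.0 + b.0 + (b.0)\{a,c} + c.a.(0 | 0) has moves -b-> s1, -b-> s2, -c-> s3
  s1 = 0 has moves ∅
  s2 = 0\{a,c} has moves ∅
  s3 = a.(0 | 0) has moves -a-> s4
  s4 = 0 | 0 has moves ∅
LTS(Q): 5 reachable states
  t0 = b.0 + (b.0 + a.0) + (b.0)\{a,c} + c.a.(0 | 0) has moves -a-> t1, -b-> t1, -b-> t2, -c-> t3
  t1 = 0 has moves ∅
  t2 = 0\{a,c} has moves ∅
  t3 = a.(0 | 0) has moves -a-> t4
  t4 = 0 | 0 has moves ∅
Coarsest stable partition (strong bisimilarity classes):
  B0 = {s0}
  B1 = {s3, t3}
  B2 = {s1, s2, s4, t1, t2, t4}
  B3 = {t0}
s0 ∈ B0, t0 ∈ B3 → different blocks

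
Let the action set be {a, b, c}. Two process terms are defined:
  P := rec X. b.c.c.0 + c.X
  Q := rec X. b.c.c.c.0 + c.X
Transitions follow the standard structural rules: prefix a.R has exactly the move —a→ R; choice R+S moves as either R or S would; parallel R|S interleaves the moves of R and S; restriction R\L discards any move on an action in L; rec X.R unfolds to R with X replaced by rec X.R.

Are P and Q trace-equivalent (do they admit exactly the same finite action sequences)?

LTS(P): 4 reachable states
  s0 = rec X. b.c.c.0 + c.X has moves ··b··> s1, ··c··> s0
  s1 = c.c.0 has moves ··c··> s2
  s2 = c.0 has moves ··c··> s3
  s3 = 0 has moves deadlocked
LTS(Q): 5 reachable states
  t0 = rec X. b.c.c.c.0 + c.X has moves ··b··> t1, ··c··> t0
  t1 = c.c.c.0 has moves ··c··> t2
  t2 = c.c.0 has moves ··c··> t3
  t3 = c.0 has moves ··c··> t4
  t4 = 0 has moves deadlocked
Run σ = ⟨bccc⟩ on Q: start {t0}
  after b @ step 1: {t1}
  after c @ step 2: {t2}
  after c @ step 3: {t3}
  after c @ step 4: {t4}
  Q completes σ.
Run σ = ⟨bccc⟩ on P: start {s0}
  after b @ step 1: {s1}
  after c @ step 2: {s2}
  after c @ step 3: {s3}
  after c @ step 4: ∅  — P cannot continue

trace-distinct — witness ⟨bccc⟩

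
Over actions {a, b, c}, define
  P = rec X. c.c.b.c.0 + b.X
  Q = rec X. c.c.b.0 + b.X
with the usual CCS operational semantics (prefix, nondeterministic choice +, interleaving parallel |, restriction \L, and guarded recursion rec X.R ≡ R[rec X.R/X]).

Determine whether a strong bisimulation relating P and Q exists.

LTS(P): 5 reachable states
  s0 = rec X. c.c.b.c.0 + b.X :: -b-> s0, -c-> s1
  s1 = c.b.c.0 :: -c-> s2
  s2 = b.c.0 :: -b-> s3
  s3 = c.0 :: -c-> s4
  s4 = 0 :: stopped
LTS(Q): 4 reachable states
  t0 = rec X. c.c.b.0 + b.X :: -b-> t0, -c-> t1
  t1 = c.b.0 :: -c-> t2
  t2 = b.0 :: -b-> t3
  t3 = 0 :: stopped
Coarsest stable partition (strong bisimilarity classes):
  B0 = {s0}
  B1 = {s1}
  B2 = {s2}
  B3 = {s3}
  B4 = {s4, t3}
  B5 = {t0}
  B6 = {t1}
  B7 = {t2}
s0 ∈ B0, t0 ∈ B5 → different blocks

NO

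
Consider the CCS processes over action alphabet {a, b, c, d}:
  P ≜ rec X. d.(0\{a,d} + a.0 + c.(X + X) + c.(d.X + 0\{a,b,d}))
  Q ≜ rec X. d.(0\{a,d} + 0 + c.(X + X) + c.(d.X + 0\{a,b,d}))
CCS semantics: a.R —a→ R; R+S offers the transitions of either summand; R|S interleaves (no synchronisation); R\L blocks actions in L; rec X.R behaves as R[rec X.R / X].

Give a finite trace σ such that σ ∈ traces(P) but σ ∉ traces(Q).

da

Reachable graph of P (5 states):
  s0 = rec X. d.(0\{a,d} + a.0 + c.(X + X) + c.(d.X + 0\{a,b,d})) → --d--▸ s1
  s1 = 0\{a,d} + a.0 + c.((rec X. d.(0\{a,d} + a.0 + c.(X + X) + c.(d.X + 0\{a,b,d}))) + (rec X. d.(0\{a,d} + a.0 + c.(X + X) + c.(d.X + 0\{a,b,d})))) + c.(d.(rec X. d.(0\{a,d} + a.0 + c.(X + X) + c.(d.X + 0\{a,b,d}))) + 0\{a,b,d}) → --a--▸ s2, --c--▸ s3, --c--▸ s4
  s2 = 0 → ∅
  s3 = (rec X. d.(0\{a,d} + a.0 + c.(X + X) + c.(d.X + 0\{a,b,d}))) + (rec X. d.(0\{a,d} + a.0 + c.(X + X) + c.(d.X + 0\{a,b,d}))) → --d--▸ s1
  s4 = d.(rec X. d.(0\{a,d} + a.0 + c.(X + X) + c.(d.X + 0\{a,b,d}))) + 0\{a,b,d} → --d--▸ s0
Reachable graph of Q (4 states):
  t0 = rec X. d.(0\{a,d} + 0 + c.(X + X) + c.(d.X + 0\{a,b,d})) → --d--▸ t1
  t1 = 0\{a,d} + 0 + c.((rec X. d.(0\{a,d} + 0 + c.(X + X) + c.(d.X + 0\{a,b,d}))) + (rec X. d.(0\{a,d} + 0 + c.(X + X) + c.(d.X + 0\{a,b,d})))) + c.(d.(rec X. d.(0\{a,d} + 0 + c.(X + X) + c.(d.X + 0\{a,b,d}))) + 0\{a,b,d}) → --c--▸ t2, --c--▸ t3
  t2 = (rec X. d.(0\{a,d} + 0 + c.(X + X) + c.(d.X + 0\{a,b,d}))) + (rec X. d.(0\{a,d} + 0 + c.(X + X) + c.(d.X + 0\{a,b,d}))) → --d--▸ t1
  t3 = d.(rec X. d.(0\{a,d} + 0 + c.(X + X) + c.(d.X + 0\{a,b,d}))) + 0\{a,b,d} → --d--▸ t0
Executing da from P (initial set {s0}):
  [1] d ⇒ {s1}
  [2] a ⇒ {s2}
  P completes σ.
Executing da from Q (initial set {t0}):
  [1] d ⇒ {t1}
  [2] a ⇒ no successor for Q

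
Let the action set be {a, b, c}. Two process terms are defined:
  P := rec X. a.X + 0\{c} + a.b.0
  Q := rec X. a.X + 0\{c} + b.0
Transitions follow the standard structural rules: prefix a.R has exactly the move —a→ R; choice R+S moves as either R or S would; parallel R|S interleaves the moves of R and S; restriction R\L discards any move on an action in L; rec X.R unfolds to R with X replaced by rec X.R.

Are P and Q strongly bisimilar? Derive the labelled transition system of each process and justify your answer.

NO

LTS(P): 3 reachable states
  u0 = rec X. a.X + 0\{c} + a.b.0 :: -a-> u0, -a-> u1
  u1 = b.0 :: -b-> u2
  u2 = 0 :: stopped
LTS(Q): 2 reachable states
  v0 = rec X. a.X + 0\{c} + b.0 :: -a-> v0, -b-> v1
  v1 = 0 :: stopped
Partition-refinement fixed point:
  B0 = {u0}
  B1 = {u1}
  B2 = {u2, v1}
  B3 = {v0}
u0 ∈ B0, v0 ∈ B3 → different blocks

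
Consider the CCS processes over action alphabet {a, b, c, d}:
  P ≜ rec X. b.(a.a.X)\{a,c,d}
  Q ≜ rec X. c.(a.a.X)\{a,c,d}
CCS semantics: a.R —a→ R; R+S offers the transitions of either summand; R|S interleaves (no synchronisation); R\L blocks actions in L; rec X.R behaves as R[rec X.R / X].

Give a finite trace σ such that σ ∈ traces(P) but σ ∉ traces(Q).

Reachable graph of P (2 states):
  p0 = rec X. b.(a.a.X)\{a,c,d} ⊢ =b=> p1
  p1 = (a.a.(rec X. b.(a.a.X)\{a,c,d}))\{a,c,d} ⊢ ·
Reachable graph of Q (2 states):
  q0 = rec X. c.(a.a.X)\{a,c,d} ⊢ =c=> q1
  q1 = (a.a.(rec X. c.(a.a.X)\{a,c,d}))\{a,c,d} ⊢ ·
Trace ⟨b⟩ through P, begin at {p0}:
  step 1 (b): {p1}
  ✓ P
Trace ⟨b⟩ through Q, begin at {q0}:
  step 1 (b): ∅  — Q cannot continue

b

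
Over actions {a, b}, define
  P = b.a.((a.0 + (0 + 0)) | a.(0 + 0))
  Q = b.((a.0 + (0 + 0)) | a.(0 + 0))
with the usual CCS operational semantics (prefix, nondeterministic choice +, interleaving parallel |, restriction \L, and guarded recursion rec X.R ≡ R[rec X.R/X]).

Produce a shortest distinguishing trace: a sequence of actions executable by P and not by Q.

baaa

Reachable graph of P (6 states):
  s0 = b.a.((a.0 + (0 + 0)) | a.(0 + 0)) ⊢ ··b··> s1
  s1 = a.((a.0 + (0 + 0)) | a.(0 + 0)) ⊢ ··a··> s2
  s2 = (a.0 + (0 + 0)) | a.(0 + 0) ⊢ ··a··> s3, ··a··> s4
  s3 = (a.0 + (0 + 0)) | (0 + 0) ⊢ ··a··> s5
  s4 = 0 | a.(0 + 0) ⊢ ··a··> s5
  s5 = 0 | (0 + 0) ⊢ ∅
Reachable graph of Q (5 states):
  t0 = b.((a.0 + (0 + 0)) | a.(0 + 0)) ⊢ ··b··> t1
  t1 = (a.0 + (0 + 0)) | a.(0 + 0) ⊢ ··a··> t2, ··a··> t3
  t2 = (a.0 + (0 + 0)) | (0 + 0) ⊢ ··a··> t4
  t3 = 0 | a.(0 + 0) ⊢ ··a··> t4
  t4 = 0 | (0 + 0) ⊢ ∅
Executing baaa from P (initial set {s0}):
  step 1 (b): {s1}
  step 2 (a): {s2}
  step 3 (a): {s3, s4}
  step 4 (a): {s5}
  P completes σ.
Executing baaa from Q (initial set {t0}):
  step 1 (b): {t1}
  step 2 (a): {t2, t3}
  step 3 (a): {t4}
  step 4 (a): ∅ (Q stuck)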